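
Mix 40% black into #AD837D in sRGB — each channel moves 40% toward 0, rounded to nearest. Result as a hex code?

#AD837D is rgb(173, 131, 125).
Per channel, c → c + 0.4(0 − c):
  R: 173 + 0.4×(0−173) = 173 − 69.2 = 103.8 → 104
  G: 131 − 52.4 = 78.6 → 79
  B: 125 − 50 = 75 → 75
rgb(104, 79, 75) = #684F4B.

#684F4B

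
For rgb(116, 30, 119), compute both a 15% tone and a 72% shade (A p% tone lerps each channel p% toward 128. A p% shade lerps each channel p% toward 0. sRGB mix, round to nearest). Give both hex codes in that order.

15% tone:
  R: 116 + 1.8 = 117.8 → 118
  G: 30 + 14.7 = 44.7 → 45
  B: 119 + 1.35 = 120.35 → 120
  → #762D78
72% shade:
  R: 116 − 83.52 = 32.48 → 32
  G: 30 − 21.6 = 8.4 → 8
  B: 119 + 0.72×(0−119) = 119 − 85.68 = 33.32 → 33
  → #200821

#762D78, #200821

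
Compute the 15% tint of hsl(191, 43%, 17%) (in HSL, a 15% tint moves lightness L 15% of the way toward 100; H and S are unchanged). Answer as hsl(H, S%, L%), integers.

hsl(191, 43%, 29%)

L moves 15% from 17 toward 100: 17 + 12.45 = 29.45 → 29.
H and S are unchanged.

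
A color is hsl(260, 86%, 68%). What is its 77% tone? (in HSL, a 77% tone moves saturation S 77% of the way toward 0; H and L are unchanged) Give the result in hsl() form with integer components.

S moves 77% from 86 toward 0: 86 − 66.22 = 19.78 → 20.
H and L are unchanged.

hsl(260, 20%, 68%)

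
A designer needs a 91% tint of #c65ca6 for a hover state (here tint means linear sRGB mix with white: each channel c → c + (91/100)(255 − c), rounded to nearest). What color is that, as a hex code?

#faf0f7

#c65ca6 is rgb(198, 92, 166).
A 91% tint moves each channel 91% toward 255:
  R: 198 + 0.91×(255−198) = 198 + 51.87 = 249.87 → 250
  G: 92 + 0.91×(255−92) = 92 + 148.33 = 240.33 → 240
  B: 166 + 0.91×(255−166) = 166 + 80.99 = 246.99 → 247
rgb(250, 240, 247) = #faf0f7.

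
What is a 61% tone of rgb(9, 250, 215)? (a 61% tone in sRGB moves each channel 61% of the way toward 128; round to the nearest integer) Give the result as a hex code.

Lerp each channel 61% toward 128:
  R: 9 + 0.61×(128−9) = 9 + 72.59 = 81.59 → 82
  G: 250 + 0.61×(128−250) = 250 − 74.42 = 175.58 → 176
  B: 215 + 0.61×(128−215) = 215 − 53.07 = 161.93 → 162
rgb(82, 176, 162) = #52b0a2.

#52b0a2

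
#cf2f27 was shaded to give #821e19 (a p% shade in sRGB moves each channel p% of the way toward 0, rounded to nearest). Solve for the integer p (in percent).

#cf2f27 is rgb(207, 47, 39); #821e19 is rgb(130, 30, 25).
On the R channel (widest range): 130 ≈ 207 + (p/100)(0 − 207), so p ≈ 100×(130 − 207)/(0 − 207) = -7700/-207 = 37.20.
p = 37 reproduces all three channels after rounding.

37%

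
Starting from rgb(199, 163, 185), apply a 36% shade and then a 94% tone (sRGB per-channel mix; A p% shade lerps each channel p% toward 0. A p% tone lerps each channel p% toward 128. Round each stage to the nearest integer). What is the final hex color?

Per channel, c → c + 0.36(0 − c):
  R: 199 + 0.36×(0−199) = 199 − 71.64 = 127.36 → 127
  G: 163 − 58.68 = 104.32 → 104
  B: 185 − 66.6 = 118.4 → 118
After the shade: rgb(127, 104, 118) = #7f6876.
A 94% tone moves each channel 94% toward 128:
  R: 127 + 0.94 = 127.94 → 128
  G: 104 + 0.94×(128−104) = 104 + 22.56 = 126.56 → 127
  B: 118 + 0.94×(128−118) = 118 + 9.4 = 127.4 → 127
rgb(128, 127, 127) = #807f7f.

#807f7f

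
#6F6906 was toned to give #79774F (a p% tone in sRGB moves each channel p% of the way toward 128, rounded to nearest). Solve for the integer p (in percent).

60%

#6F6906 is rgb(111, 105, 6); #79774F is rgb(121, 119, 79).
On the B channel (widest range): 79 ≈ 6 + (p/100)(128 − 6), so p ≈ 100×(79 − 6)/(128 − 6) = 7300/122 = 59.84.
p = 60 reproduces all three channels after rounding.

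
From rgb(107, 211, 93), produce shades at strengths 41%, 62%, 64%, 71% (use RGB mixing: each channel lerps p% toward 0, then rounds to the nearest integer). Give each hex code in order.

#3f7c37, #295023, #274c21, #1f3d1b

41%: (107 − 43.87 = 63.13→63, 211 − 86.51 = 124.49→124, 93 − 38.13 = 54.87→55) → #3f7c37
62%: (107 − 66.34 = 40.66→41, 211 − 130.82 = 80.18→80, 93 − 57.66 = 35.34→35) → #295023
64%: (107 − 68.48 = 38.52→39, 211 − 135.04 = 75.96→76, 93 − 59.52 = 33.48→33) → #274c21
71%: (107 − 75.97 = 31.03→31, 211 − 149.81 = 61.19→61, 93 − 66.03 = 26.97→27) → #1f3d1b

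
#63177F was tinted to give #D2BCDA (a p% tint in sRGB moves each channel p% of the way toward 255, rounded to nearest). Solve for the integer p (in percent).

71%

#63177F is rgb(99, 23, 127); #D2BCDA is rgb(210, 188, 218).
On the G channel (widest range): 188 ≈ 23 + (p/100)(255 − 23), so p ≈ 100×(188 − 23)/(255 − 23) = 16500/232 = 71.12.
p = 71 reproduces all three channels after rounding.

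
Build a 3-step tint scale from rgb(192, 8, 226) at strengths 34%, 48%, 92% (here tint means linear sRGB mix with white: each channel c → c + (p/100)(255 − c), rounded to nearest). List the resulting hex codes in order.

#D55CEC, #DE7FF0, #FAEBFD

34%: (192 + 21.42 = 213.42→213, 8 + 83.98 = 91.98→92, 226 + 9.86 = 235.86→236) → #D55CEC
48%: (192 + 30.24 = 222.24→222, 8 + 118.56 = 126.56→127, 226 + 13.92 = 239.92→240) → #DE7FF0
92%: (192 + 57.96 = 249.96→250, 8 + 227.24 = 235.24→235, 226 + 26.68 = 252.68→253) → #FAEBFD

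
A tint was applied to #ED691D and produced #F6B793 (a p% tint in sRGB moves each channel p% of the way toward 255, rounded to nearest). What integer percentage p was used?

52%

#ED691D is rgb(237, 105, 29); #F6B793 is rgb(246, 183, 147).
On the B channel (widest range): 147 ≈ 29 + (p/100)(255 − 29), so p ≈ 100×(147 − 29)/(255 − 29) = 11800/226 = 52.21.
p = 52 reproduces all three channels after rounding.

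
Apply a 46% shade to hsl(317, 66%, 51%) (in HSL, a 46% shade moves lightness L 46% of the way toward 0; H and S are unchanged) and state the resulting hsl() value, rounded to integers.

L moves 46% from 51 toward 0: 51 − 23.46 = 27.54 → 28.
H and S are unchanged.

hsl(317, 66%, 28%)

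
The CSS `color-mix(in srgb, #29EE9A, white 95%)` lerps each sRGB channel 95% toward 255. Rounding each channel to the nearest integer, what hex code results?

#F4FEFA

#29EE9A is rgb(41, 238, 154).
Per channel, c → c + 0.95(255 − c):
  R: 41 + 203.3 = 244.3 → 244
  G: 238 + 16.15 = 254.15 → 254
  B: 154 + 0.95×(255−154) = 154 + 95.95 = 249.95 → 250
rgb(244, 254, 250) = #F4FEFA.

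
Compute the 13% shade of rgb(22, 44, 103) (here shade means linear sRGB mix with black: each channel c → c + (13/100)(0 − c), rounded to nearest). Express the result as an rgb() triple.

Lerp each channel 13% toward 0:
  R: 22 + 0.13×(0−22) = 22 − 2.86 = 19.14 → 19
  G: 44 + 0.13×(0−44) = 44 − 5.72 = 38.28 → 38
  B: 103 + 0.13×(0−103) = 103 − 13.39 = 89.61 → 90

rgb(19, 38, 90)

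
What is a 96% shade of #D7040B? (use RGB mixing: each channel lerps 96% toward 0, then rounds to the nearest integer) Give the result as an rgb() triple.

#D7040B is rgb(215, 4, 11).
A 96% shade moves each channel 96% toward 0:
  R: 215 + 0.96×(0−215) = 215 − 206.4 = 8.6 → 9
  G: 4 + 0.96×(0−4) = 4 − 3.84 = 0.16 → 0
  B: 11 − 10.56 = 0.44 → 0

rgb(9, 0, 0)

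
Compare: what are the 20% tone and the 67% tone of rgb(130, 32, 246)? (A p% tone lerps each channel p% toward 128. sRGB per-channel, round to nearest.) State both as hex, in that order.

#8233DE, #8160A7

20% tone:
  R: 130 − 0.4 = 129.6 → 130
  G: 32 + 0.2×(128−32) = 32 + 19.2 = 51.2 → 51
  B: 246 − 23.6 = 222.4 → 222
  → #8233DE
67% tone:
  R: 130 − 1.34 = 128.66 → 129
  G: 32 + 0.67×(128−32) = 32 + 64.32 = 96.32 → 96
  B: 246 − 79.06 = 166.94 → 167
  → #8160A7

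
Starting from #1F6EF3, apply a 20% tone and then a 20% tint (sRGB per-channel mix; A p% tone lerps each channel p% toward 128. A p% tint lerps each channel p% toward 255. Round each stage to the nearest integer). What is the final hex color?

#1F6EF3 is rgb(31, 110, 243).
A 20% tone moves each channel 20% toward 128:
  R: 31 + 19.4 = 50.4 → 50
  G: 110 + 3.6 = 113.6 → 114
  B: 243 + 0.2×(128−243) = 243 − 23 = 220 → 220
After the tone: rgb(50, 114, 220) = #3272DC.
Per channel, c → c + 0.2(255 − c):
  R: 50 + 0.2×(255−50) = 50 + 41 = 91 → 91
  G: 114 + 28.2 = 142.2 → 142
  B: 220 + 7 = 227 → 227
rgb(91, 142, 227) = #5B8EE3.

#5B8EE3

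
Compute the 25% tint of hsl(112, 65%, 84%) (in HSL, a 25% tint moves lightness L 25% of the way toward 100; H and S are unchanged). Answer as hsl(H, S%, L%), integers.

L moves 25% from 84 toward 100: 84 + 4 = 88 → 88.
H and S are unchanged.

hsl(112, 65%, 88%)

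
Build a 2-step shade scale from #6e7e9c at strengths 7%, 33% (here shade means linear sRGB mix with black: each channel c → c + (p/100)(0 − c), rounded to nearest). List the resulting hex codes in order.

#6e7e9c is rgb(110, 126, 156).
7%: (110 − 7.7 = 102.3→102, 126 − 8.82 = 117.18→117, 156 − 10.92 = 145.08→145) → #667591
33%: (110 − 36.3 = 73.7→74, 126 − 41.58 = 84.42→84, 156 − 51.48 = 104.52→105) → #4a5469

#667591, #4a5469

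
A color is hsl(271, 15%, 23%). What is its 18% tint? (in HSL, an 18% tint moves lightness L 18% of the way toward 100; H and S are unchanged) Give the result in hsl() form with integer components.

hsl(271, 15%, 37%)

L moves 18% from 23 toward 100: 23 + 13.86 = 36.86 → 37.
H and S are unchanged.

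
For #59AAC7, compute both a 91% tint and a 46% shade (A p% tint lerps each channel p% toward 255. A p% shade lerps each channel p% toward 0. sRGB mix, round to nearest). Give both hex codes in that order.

#F0F7FA, #305C6B

#59AAC7 is rgb(89, 170, 199).
91% tint:
  R: 89 + 0.91×(255−89) = 89 + 151.06 = 240.06 → 240
  G: 170 + 77.35 = 247.35 → 247
  B: 199 + 50.96 = 249.96 → 250
  → #F0F7FA
46% shade:
  R: 89 + 0.46×(0−89) = 89 − 40.94 = 48.06 → 48
  G: 170 + 0.46×(0−170) = 170 − 78.2 = 91.8 → 92
  B: 199 + 0.46×(0−199) = 199 − 91.54 = 107.46 → 107
  → #305C6B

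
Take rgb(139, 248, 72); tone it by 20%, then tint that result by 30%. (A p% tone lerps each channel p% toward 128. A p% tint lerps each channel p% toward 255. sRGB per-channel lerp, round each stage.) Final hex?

A 20% tone moves each channel 20% toward 128:
  R: 139 + 0.2×(128−139) = 139 − 2.2 = 136.8 → 137
  G: 248 + 0.2×(128−248) = 248 − 24 = 224 → 224
  B: 72 + 0.2×(128−72) = 72 + 11.2 = 83.2 → 83
After the tone: rgb(137, 224, 83) = #89e053.
Lerp each channel 30% toward 255:
  R: 137 + 0.3×(255−137) = 137 + 35.4 = 172.4 → 172
  G: 224 + 0.3×(255−224) = 224 + 9.3 = 233.3 → 233
  B: 83 + 51.6 = 134.6 → 135
rgb(172, 233, 135) = #ace987.

#ace987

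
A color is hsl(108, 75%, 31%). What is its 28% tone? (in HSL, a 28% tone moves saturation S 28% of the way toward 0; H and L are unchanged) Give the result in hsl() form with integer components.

hsl(108, 54%, 31%)

S moves 28% from 75 toward 0: 75 − 21 = 54 → 54.
H and L are unchanged.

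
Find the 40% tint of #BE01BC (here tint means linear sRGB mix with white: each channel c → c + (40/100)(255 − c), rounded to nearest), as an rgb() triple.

#BE01BC is rgb(190, 1, 188).
A 40% tint moves each channel 40% toward 255:
  R: 190 + 26 = 216 → 216
  G: 1 + 101.6 = 102.6 → 103
  B: 188 + 26.8 = 214.8 → 215

rgb(216, 103, 215)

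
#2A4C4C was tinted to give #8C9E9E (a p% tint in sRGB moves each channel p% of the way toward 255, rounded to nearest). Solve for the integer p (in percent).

46%

#2A4C4C is rgb(42, 76, 76); #8C9E9E is rgb(140, 158, 158).
On the R channel (widest range): 140 ≈ 42 + (p/100)(255 − 42), so p ≈ 100×(140 − 42)/(255 − 42) = 9800/213 = 46.01.
p = 46 reproduces all three channels after rounding.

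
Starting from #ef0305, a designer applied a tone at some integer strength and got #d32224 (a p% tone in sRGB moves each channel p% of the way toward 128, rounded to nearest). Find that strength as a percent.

25%

#ef0305 is rgb(239, 3, 5); #d32224 is rgb(211, 34, 36).
On the G channel (widest range): 34 ≈ 3 + (p/100)(128 − 3), so p ≈ 100×(34 − 3)/(128 − 3) = 3100/125 = 24.80.
p = 25 reproduces all three channels after rounding.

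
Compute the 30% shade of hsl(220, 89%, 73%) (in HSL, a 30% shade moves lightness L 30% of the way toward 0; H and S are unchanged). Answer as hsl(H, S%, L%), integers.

hsl(220, 89%, 51%)

L moves 30% from 73 toward 0: 73 − 21.9 = 51.1 → 51.
H and S are unchanged.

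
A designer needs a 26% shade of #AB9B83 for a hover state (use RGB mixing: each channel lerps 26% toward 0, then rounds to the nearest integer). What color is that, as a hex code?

#7F7361

#AB9B83 is rgb(171, 155, 131).
Per channel, c → c + 0.26(0 − c):
  R: 171 − 44.46 = 126.54 → 127
  G: 155 + 0.26×(0−155) = 155 − 40.3 = 114.7 → 115
  B: 131 + 0.26×(0−131) = 131 − 34.06 = 96.94 → 97
rgb(127, 115, 97) = #7F7361.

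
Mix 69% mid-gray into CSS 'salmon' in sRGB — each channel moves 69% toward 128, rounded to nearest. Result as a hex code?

#A6807C

CSS salmon is rgb(250, 128, 114).
Per channel, c → c + 0.69(128 − c):
  R: 250 + 0.69×(128−250) = 250 − 84.18 = 165.82 → 166
  G: 128 + 0.69×(128−128) = 128 + 0 = 128 → 128
  B: 114 + 0.69×(128−114) = 114 + 9.66 = 123.66 → 124
rgb(166, 128, 124) = #A6807C.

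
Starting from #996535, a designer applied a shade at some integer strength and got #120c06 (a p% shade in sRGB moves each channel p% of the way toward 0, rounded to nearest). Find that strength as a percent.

#996535 is rgb(153, 101, 53); #120c06 is rgb(18, 12, 6).
On the R channel (widest range): 18 ≈ 153 + (p/100)(0 − 153), so p ≈ 100×(18 − 153)/(0 − 153) = -13500/-153 = 88.24.
p = 88 reproduces all three channels after rounding.

88%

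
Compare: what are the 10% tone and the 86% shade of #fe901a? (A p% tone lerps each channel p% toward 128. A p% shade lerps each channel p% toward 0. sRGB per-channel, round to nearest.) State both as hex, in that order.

#fe901a is rgb(254, 144, 26).
10% tone:
  R: 254 + 0.1×(128−254) = 254 − 12.6 = 241.4 → 241
  G: 144 + 0.1×(128−144) = 144 − 1.6 = 142.4 → 142
  B: 26 + 0.1×(128−26) = 26 + 10.2 = 36.2 → 36
  → #f18e24
86% shade:
  R: 254 + 0.86×(0−254) = 254 − 218.44 = 35.56 → 36
  G: 144 − 123.84 = 20.16 → 20
  B: 26 − 22.36 = 3.64 → 4
  → #241404

#f18e24, #241404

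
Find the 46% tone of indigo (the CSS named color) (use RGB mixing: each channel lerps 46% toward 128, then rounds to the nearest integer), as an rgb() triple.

rgb(99, 59, 129)

CSS indigo is rgb(75, 0, 130).
Per channel, c → c + 0.46(128 − c):
  R: 75 + 0.46×(128−75) = 75 + 24.38 = 99.38 → 99
  G: 0 + 58.88 = 58.88 → 59
  B: 130 − 0.92 = 129.08 → 129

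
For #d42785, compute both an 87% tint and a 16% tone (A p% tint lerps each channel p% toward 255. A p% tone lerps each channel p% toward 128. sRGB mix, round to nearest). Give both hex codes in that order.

#d42785 is rgb(212, 39, 133).
87% tint:
  R: 212 + 37.41 = 249.41 → 249
  G: 39 + 187.92 = 226.92 → 227
  B: 133 + 0.87×(255−133) = 133 + 106.14 = 239.14 → 239
  → #f9e3ef
16% tone:
  R: 212 − 13.44 = 198.56 → 199
  G: 39 + 14.24 = 53.24 → 53
  B: 133 + 0.16×(128−133) = 133 − 0.8 = 132.2 → 132
  → #c73584

#f9e3ef, #c73584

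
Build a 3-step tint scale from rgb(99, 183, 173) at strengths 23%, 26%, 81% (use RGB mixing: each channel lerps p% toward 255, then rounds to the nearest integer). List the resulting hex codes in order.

23%: (99 + 35.88 = 134.88→135, 183 + 16.56 = 199.56→200, 173 + 18.86 = 191.86→192) → #87C8C0
26%: (99 + 40.56 = 139.56→140, 183 + 18.72 = 201.72→202, 173 + 21.32 = 194.32→194) → #8CCAC2
81%: (99 + 126.36 = 225.36→225, 183 + 58.32 = 241.32→241, 173 + 66.42 = 239.42→239) → #E1F1EF

#87C8C0, #8CCAC2, #E1F1EF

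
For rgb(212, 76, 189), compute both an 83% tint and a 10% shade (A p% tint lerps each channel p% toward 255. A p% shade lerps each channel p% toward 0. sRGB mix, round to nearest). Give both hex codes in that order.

#F8E1F4, #BF44AA

83% tint:
  R: 212 + 0.83×(255−212) = 212 + 35.69 = 247.69 → 248
  G: 76 + 0.83×(255−76) = 76 + 148.57 = 224.57 → 225
  B: 189 + 0.83×(255−189) = 189 + 54.78 = 243.78 → 244
  → #F8E1F4
10% shade:
  R: 212 − 21.2 = 190.8 → 191
  G: 76 − 7.6 = 68.4 → 68
  B: 189 − 18.9 = 170.1 → 170
  → #BF44AA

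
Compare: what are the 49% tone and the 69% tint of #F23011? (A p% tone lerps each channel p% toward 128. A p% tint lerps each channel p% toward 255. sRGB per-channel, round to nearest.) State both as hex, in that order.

#BA5747, #FBBFB5

#F23011 is rgb(242, 48, 17).
49% tone:
  R: 242 + 0.49×(128−242) = 242 − 55.86 = 186.14 → 186
  G: 48 + 39.2 = 87.2 → 87
  B: 17 + 54.39 = 71.39 → 71
  → #BA5747
69% tint:
  R: 242 + 8.97 = 250.97 → 251
  G: 48 + 0.69×(255−48) = 48 + 142.83 = 190.83 → 191
  B: 17 + 0.69×(255−17) = 17 + 164.22 = 181.22 → 181
  → #FBBFB5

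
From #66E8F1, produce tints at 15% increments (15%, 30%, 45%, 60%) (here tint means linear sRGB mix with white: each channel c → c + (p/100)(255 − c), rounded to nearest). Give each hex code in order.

#66E8F1 is rgb(102, 232, 241).
15%: (102 + 22.95 = 124.95→125, 232 + 3.45 = 235.45→235, 241 + 2.1 = 243.1→243) → #7DEBF3
30%: (102 + 45.9 = 147.9→148, 232 + 6.9 = 238.9→239, 241 + 4.2 = 245.2→245) → #94EFF5
45%: (102 + 68.85 = 170.85→171, 232 + 10.35 = 242.35→242, 241 + 6.3 = 247.3→247) → #ABF2F7
60%: (102 + 91.8 = 193.8→194, 232 + 13.8 = 245.8→246, 241 + 8.4 = 249.4→249) → #C2F6F9

#7DEBF3, #94EFF5, #ABF2F7, #C2F6F9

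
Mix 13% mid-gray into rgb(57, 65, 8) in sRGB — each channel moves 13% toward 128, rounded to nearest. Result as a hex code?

#424918

Per channel, c → c + 0.13(128 − c):
  R: 57 + 0.13×(128−57) = 57 + 9.23 = 66.23 → 66
  G: 65 + 0.13×(128−65) = 65 + 8.19 = 73.19 → 73
  B: 8 + 0.13×(128−8) = 8 + 15.6 = 23.6 → 24
rgb(66, 73, 24) = #424918.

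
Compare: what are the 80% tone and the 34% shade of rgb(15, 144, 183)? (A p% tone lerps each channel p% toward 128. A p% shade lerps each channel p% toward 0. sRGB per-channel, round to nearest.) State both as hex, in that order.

80% tone:
  R: 15 + 0.8×(128−15) = 15 + 90.4 = 105.4 → 105
  G: 144 − 12.8 = 131.2 → 131
  B: 183 − 44 = 139 → 139
  → #69838B
34% shade:
  R: 15 − 5.1 = 9.9 → 10
  G: 144 + 0.34×(0−144) = 144 − 48.96 = 95.04 → 95
  B: 183 − 62.22 = 120.78 → 121
  → #0A5F79

#69838B, #0A5F79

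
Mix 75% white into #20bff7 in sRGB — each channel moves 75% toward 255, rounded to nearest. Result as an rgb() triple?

rgb(199, 239, 253)

#20bff7 is rgb(32, 191, 247).
Lerp each channel 75% toward 255:
  R: 32 + 167.25 = 199.25 → 199
  G: 191 + 0.75×(255−191) = 191 + 48 = 239 → 239
  B: 247 + 0.75×(255−247) = 247 + 6 = 253 → 253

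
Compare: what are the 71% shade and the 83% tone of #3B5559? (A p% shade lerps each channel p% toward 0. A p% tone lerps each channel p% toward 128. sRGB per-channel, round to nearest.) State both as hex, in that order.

#3B5559 is rgb(59, 85, 89).
71% shade:
  R: 59 + 0.71×(0−59) = 59 − 41.89 = 17.11 → 17
  G: 85 − 60.35 = 24.65 → 25
  B: 89 − 63.19 = 25.81 → 26
  → #11191A
83% tone:
  R: 59 + 0.83×(128−59) = 59 + 57.27 = 116.27 → 116
  G: 85 + 35.69 = 120.69 → 121
  B: 89 + 32.37 = 121.37 → 121
  → #747979

#11191A, #747979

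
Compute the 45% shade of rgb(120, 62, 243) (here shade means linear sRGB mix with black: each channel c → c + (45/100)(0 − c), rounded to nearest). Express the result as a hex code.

Per channel, c → c + 0.45(0 − c):
  R: 120 + 0.45×(0−120) = 120 − 54 = 66 → 66
  G: 62 + 0.45×(0−62) = 62 − 27.9 = 34.1 → 34
  B: 243 + 0.45×(0−243) = 243 − 109.35 = 133.65 → 134
rgb(66, 34, 134) = #422286.

#422286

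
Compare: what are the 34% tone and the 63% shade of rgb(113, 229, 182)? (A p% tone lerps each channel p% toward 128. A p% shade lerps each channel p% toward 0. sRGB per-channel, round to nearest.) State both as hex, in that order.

#76c3a4, #2a5543

34% tone:
  R: 113 + 5.1 = 118.1 → 118
  G: 229 + 0.34×(128−229) = 229 − 34.34 = 194.66 → 195
  B: 182 + 0.34×(128−182) = 182 − 18.36 = 163.64 → 164
  → #76c3a4
63% shade:
  R: 113 − 71.19 = 41.81 → 42
  G: 229 + 0.63×(0−229) = 229 − 144.27 = 84.73 → 85
  B: 182 + 0.63×(0−182) = 182 − 114.66 = 67.34 → 67
  → #2a5543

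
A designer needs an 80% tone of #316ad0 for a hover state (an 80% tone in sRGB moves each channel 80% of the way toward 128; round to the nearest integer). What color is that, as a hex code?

#316ad0 is rgb(49, 106, 208).
An 80% tone moves each channel 80% toward 128:
  R: 49 + 63.2 = 112.2 → 112
  G: 106 + 0.8×(128−106) = 106 + 17.6 = 123.6 → 124
  B: 208 + 0.8×(128−208) = 208 − 64 = 144 → 144
rgb(112, 124, 144) = #707c90.

#707c90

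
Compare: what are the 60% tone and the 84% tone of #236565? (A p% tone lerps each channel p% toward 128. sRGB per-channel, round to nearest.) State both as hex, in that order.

#5b7575, #717c7c

#236565 is rgb(35, 101, 101).
60% tone:
  R: 35 + 0.6×(128−35) = 35 + 55.8 = 90.8 → 91
  G: 101 + 16.2 = 117.2 → 117
  B: 101 + 0.6×(128−101) = 101 + 16.2 = 117.2 → 117
  → #5b7575
84% tone:
  R: 35 + 0.84×(128−35) = 35 + 78.12 = 113.12 → 113
  G: 101 + 0.84×(128−101) = 101 + 22.68 = 123.68 → 124
  B: 101 + 0.84×(128−101) = 101 + 22.68 = 123.68 → 124
  → #717c7c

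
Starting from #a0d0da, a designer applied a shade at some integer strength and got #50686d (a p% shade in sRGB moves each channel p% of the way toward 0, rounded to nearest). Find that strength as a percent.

50%

#a0d0da is rgb(160, 208, 218); #50686d is rgb(80, 104, 109).
On the B channel (widest range): 109 ≈ 218 + (p/100)(0 − 218), so p ≈ 100×(109 − 218)/(0 − 218) = -10900/-218 = 50.00.
p = 50 reproduces all three channels after rounding.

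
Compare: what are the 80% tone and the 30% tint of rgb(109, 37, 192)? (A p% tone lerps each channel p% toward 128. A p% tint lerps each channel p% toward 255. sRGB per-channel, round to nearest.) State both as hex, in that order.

80% tone:
  R: 109 + 0.8×(128−109) = 109 + 15.2 = 124.2 → 124
  G: 37 + 72.8 = 109.8 → 110
  B: 192 − 51.2 = 140.8 → 141
  → #7c6e8d
30% tint:
  R: 109 + 43.8 = 152.8 → 153
  G: 37 + 0.3×(255−37) = 37 + 65.4 = 102.4 → 102
  B: 192 + 0.3×(255−192) = 192 + 18.9 = 210.9 → 211
  → #9966d3

#7c6e8d, #9966d3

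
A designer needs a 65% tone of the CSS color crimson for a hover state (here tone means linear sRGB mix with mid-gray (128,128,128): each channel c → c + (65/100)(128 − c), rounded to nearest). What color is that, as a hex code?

CSS crimson is rgb(220, 20, 60).
Per channel, c → c + 0.65(128 − c):
  R: 220 + 0.65×(128−220) = 220 − 59.8 = 160.2 → 160
  G: 20 + 0.65×(128−20) = 20 + 70.2 = 90.2 → 90
  B: 60 + 44.2 = 104.2 → 104
rgb(160, 90, 104) = #A05A68.

#A05A68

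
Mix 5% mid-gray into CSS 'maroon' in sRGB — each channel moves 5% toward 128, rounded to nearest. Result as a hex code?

CSS maroon is rgb(128, 0, 0).
Per channel, c → c + 0.05(128 − c):
  R: 128 + 0 = 128 → 128
  G: 0 + 6.4 = 6.4 → 6
  B: 0 + 0.05×(128−0) = 0 + 6.4 = 6.4 → 6
rgb(128, 6, 6) = #800606.

#800606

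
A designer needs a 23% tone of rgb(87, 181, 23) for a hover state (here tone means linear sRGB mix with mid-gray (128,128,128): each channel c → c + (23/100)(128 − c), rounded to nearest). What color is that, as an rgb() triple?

A 23% tone moves each channel 23% toward 128:
  R: 87 + 0.23×(128−87) = 87 + 9.43 = 96.43 → 96
  G: 181 + 0.23×(128−181) = 181 − 12.19 = 168.81 → 169
  B: 23 + 0.23×(128−23) = 23 + 24.15 = 47.15 → 47

rgb(96, 169, 47)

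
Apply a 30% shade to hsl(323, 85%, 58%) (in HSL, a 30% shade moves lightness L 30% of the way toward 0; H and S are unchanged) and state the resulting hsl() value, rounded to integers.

L moves 30% from 58 toward 0: 58 − 17.4 = 40.6 → 41.
H and S are unchanged.

hsl(323, 85%, 41%)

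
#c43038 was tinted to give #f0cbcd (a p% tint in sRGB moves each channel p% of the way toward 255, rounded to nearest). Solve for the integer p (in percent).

75%

#c43038 is rgb(196, 48, 56); #f0cbcd is rgb(240, 203, 205).
On the G channel (widest range): 203 ≈ 48 + (p/100)(255 − 48), so p ≈ 100×(203 − 48)/(255 − 48) = 15500/207 = 74.88.
p = 75 reproduces all three channels after rounding.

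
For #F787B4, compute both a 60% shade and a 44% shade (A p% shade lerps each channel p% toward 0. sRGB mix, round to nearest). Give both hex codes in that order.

#633648, #8A4C65

#F787B4 is rgb(247, 135, 180).
60% shade:
  R: 247 − 148.2 = 98.8 → 99
  G: 135 − 81 = 54 → 54
  B: 180 − 108 = 72 → 72
  → #633648
44% shade:
  R: 247 + 0.44×(0−247) = 247 − 108.68 = 138.32 → 138
  G: 135 − 59.4 = 75.6 → 76
  B: 180 + 0.44×(0−180) = 180 − 79.2 = 100.8 → 101
  → #8A4C65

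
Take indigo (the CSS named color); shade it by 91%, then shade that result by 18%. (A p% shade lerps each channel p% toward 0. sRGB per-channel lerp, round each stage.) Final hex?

#06000A

CSS indigo is rgb(75, 0, 130).
Per channel, c → c + 0.91(0 − c):
  R: 75 + 0.91×(0−75) = 75 − 68.25 = 6.75 → 7
  G: 0 + 0 = 0 → 0
  B: 130 − 118.3 = 11.7 → 12
After the shade: rgb(7, 0, 12) = #07000C.
An 18% shade moves each channel 18% toward 0:
  R: 7 − 1.26 = 5.74 → 6
  G: 0 + 0 = 0 → 0
  B: 12 + 0.18×(0−12) = 12 − 2.16 = 9.84 → 10
rgb(6, 0, 10) = #06000A.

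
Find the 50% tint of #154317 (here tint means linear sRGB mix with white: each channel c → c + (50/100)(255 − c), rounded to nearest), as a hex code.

#154317 is rgb(21, 67, 23).
A 50% tint moves each channel 50% toward 255:
  R: 21 + 0.5×(255−21) = 21 + 117 = 138 → 138
  G: 67 + 0.5×(255−67) = 67 + 94 = 161 → 161
  B: 23 + 116 = 139 → 139
rgb(138, 161, 139) = #8aa18b.

#8aa18b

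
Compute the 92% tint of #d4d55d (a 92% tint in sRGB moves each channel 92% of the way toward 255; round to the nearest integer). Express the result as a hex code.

#fcfcf2

#d4d55d is rgb(212, 213, 93).
A 92% tint moves each channel 92% toward 255:
  R: 212 + 0.92×(255−212) = 212 + 39.56 = 251.56 → 252
  G: 213 + 0.92×(255−213) = 213 + 38.64 = 251.64 → 252
  B: 93 + 149.04 = 242.04 → 242
rgb(252, 252, 242) = #fcfcf2.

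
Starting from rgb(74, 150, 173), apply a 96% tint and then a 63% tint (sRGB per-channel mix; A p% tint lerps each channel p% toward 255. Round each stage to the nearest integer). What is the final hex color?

#FCFEFE

Lerp each channel 96% toward 255:
  R: 74 + 0.96×(255−74) = 74 + 173.76 = 247.76 → 248
  G: 150 + 100.8 = 250.8 → 251
  B: 173 + 78.72 = 251.72 → 252
After the tint: rgb(248, 251, 252) = #F8FBFC.
Lerp each channel 63% toward 255:
  R: 248 + 4.41 = 252.41 → 252
  G: 251 + 0.63×(255−251) = 251 + 2.52 = 253.52 → 254
  B: 252 + 0.63×(255−252) = 252 + 1.89 = 253.89 → 254
rgb(252, 254, 254) = #FCFEFE.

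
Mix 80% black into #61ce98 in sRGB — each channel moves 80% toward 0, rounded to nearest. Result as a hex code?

#61ce98 is rgb(97, 206, 152).
An 80% shade moves each channel 80% toward 0:
  R: 97 − 77.6 = 19.4 → 19
  G: 206 + 0.8×(0−206) = 206 − 164.8 = 41.2 → 41
  B: 152 − 121.6 = 30.4 → 30
rgb(19, 41, 30) = #13291e.

#13291e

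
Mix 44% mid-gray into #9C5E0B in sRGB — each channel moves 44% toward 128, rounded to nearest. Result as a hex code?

#906D3E

#9C5E0B is rgb(156, 94, 11).
Per channel, c → c + 0.44(128 − c):
  R: 156 − 12.32 = 143.68 → 144
  G: 94 + 0.44×(128−94) = 94 + 14.96 = 108.96 → 109
  B: 11 + 0.44×(128−11) = 11 + 51.48 = 62.48 → 62
rgb(144, 109, 62) = #906D3E.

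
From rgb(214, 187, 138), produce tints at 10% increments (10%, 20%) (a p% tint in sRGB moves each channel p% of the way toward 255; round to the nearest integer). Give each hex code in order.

#DAC296, #DEC9A1

10%: (214 + 4.1 = 218.1→218, 187 + 6.8 = 193.8→194, 138 + 11.7 = 149.7→150) → #DAC296
20%: (214 + 8.2 = 222.2→222, 187 + 13.6 = 200.6→201, 138 + 23.4 = 161.4→161) → #DEC9A1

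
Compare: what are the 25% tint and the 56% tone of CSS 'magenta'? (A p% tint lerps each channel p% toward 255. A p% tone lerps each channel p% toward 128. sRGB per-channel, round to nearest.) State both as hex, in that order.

#ff40ff, #b848b8

CSS magenta is rgb(255, 0, 255).
25% tint:
  R: 255 + 0 = 255 → 255
  G: 0 + 0.25×(255−0) = 0 + 63.75 = 63.75 → 64
  B: 255 + 0 = 255 → 255
  → #ff40ff
56% tone:
  R: 255 − 71.12 = 183.88 → 184
  G: 0 + 0.56×(128−0) = 0 + 71.68 = 71.68 → 72
  B: 255 + 0.56×(128−255) = 255 − 71.12 = 183.88 → 184
  → #b848b8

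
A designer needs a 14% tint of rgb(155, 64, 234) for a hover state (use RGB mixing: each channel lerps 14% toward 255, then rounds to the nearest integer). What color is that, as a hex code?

#A95BED

A 14% tint moves each channel 14% toward 255:
  R: 155 + 0.14×(255−155) = 155 + 14 = 169 → 169
  G: 64 + 0.14×(255−64) = 64 + 26.74 = 90.74 → 91
  B: 234 + 2.94 = 236.94 → 237
rgb(169, 91, 237) = #A95BED.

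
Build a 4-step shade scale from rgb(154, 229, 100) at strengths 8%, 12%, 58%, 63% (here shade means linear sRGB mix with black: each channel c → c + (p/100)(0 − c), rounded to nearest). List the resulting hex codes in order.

#8ed35c, #88ca58, #41602a, #395525

8%: (154 − 12.32 = 141.68→142, 229 − 18.32 = 210.68→211, 100 − 8 = 92→92) → #8ed35c
12%: (154 − 18.48 = 135.52→136, 229 − 27.48 = 201.52→202, 100 − 12 = 88→88) → #88ca58
58%: (154 − 89.32 = 64.68→65, 229 − 132.82 = 96.18→96, 100 − 58 = 42→42) → #41602a
63%: (154 − 97.02 = 56.98→57, 229 − 144.27 = 84.73→85, 100 − 63 = 37→37) → #395525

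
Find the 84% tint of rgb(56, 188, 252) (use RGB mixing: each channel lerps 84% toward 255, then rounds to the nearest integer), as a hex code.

Lerp each channel 84% toward 255:
  R: 56 + 167.16 = 223.16 → 223
  G: 188 + 0.84×(255−188) = 188 + 56.28 = 244.28 → 244
  B: 252 + 0.84×(255−252) = 252 + 2.52 = 254.52 → 255
rgb(223, 244, 255) = #DFF4FF.

#DFF4FF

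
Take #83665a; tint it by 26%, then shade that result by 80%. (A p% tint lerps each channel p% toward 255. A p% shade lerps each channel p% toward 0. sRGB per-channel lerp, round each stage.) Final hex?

#211c1b

#83665a is rgb(131, 102, 90).
A 26% tint moves each channel 26% toward 255:
  R: 131 + 0.26×(255−131) = 131 + 32.24 = 163.24 → 163
  G: 102 + 0.26×(255−102) = 102 + 39.78 = 141.78 → 142
  B: 90 + 42.9 = 132.9 → 133
After the tint: rgb(163, 142, 133) = #a38e85.
Per channel, c → c + 0.8(0 − c):
  R: 163 + 0.8×(0−163) = 163 − 130.4 = 32.6 → 33
  G: 142 − 113.6 = 28.4 → 28
  B: 133 + 0.8×(0−133) = 133 − 106.4 = 26.6 → 27
rgb(33, 28, 27) = #211c1b.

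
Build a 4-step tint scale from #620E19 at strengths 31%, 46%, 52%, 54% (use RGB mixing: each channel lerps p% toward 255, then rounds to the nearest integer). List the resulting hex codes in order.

#620E19 is rgb(98, 14, 25).
31%: (98 + 48.67 = 146.67→147, 14 + 74.71 = 88.71→89, 25 + 71.3 = 96.3→96) → #935960
46%: (98 + 72.22 = 170.22→170, 14 + 110.86 = 124.86→125, 25 + 105.8 = 130.8→131) → #AA7D83
52%: (98 + 81.64 = 179.64→180, 14 + 125.32 = 139.32→139, 25 + 119.6 = 144.6→145) → #B48B91
54%: (98 + 84.78 = 182.78→183, 14 + 130.14 = 144.14→144, 25 + 124.2 = 149.2→149) → #B79095

#935960, #AA7D83, #B48B91, #B79095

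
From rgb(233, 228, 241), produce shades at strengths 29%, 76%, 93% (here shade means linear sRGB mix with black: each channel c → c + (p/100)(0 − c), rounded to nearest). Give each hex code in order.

#a5a2ab, #38373a, #101011

29%: (233 − 67.57 = 165.43→165, 228 − 66.12 = 161.88→162, 241 − 69.89 = 171.11→171) → #a5a2ab
76%: (233 − 177.08 = 55.92→56, 228 − 173.28 = 54.72→55, 241 − 183.16 = 57.84→58) → #38373a
93%: (233 − 216.69 = 16.31→16, 228 − 212.04 = 15.96→16, 241 − 224.13 = 16.87→17) → #101011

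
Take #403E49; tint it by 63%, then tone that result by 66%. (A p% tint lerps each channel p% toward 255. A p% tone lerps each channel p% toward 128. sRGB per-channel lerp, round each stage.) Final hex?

#939394

#403E49 is rgb(64, 62, 73).
Per channel, c → c + 0.63(255 − c):
  R: 64 + 0.63×(255−64) = 64 + 120.33 = 184.33 → 184
  G: 62 + 121.59 = 183.59 → 184
  B: 73 + 0.63×(255−73) = 73 + 114.66 = 187.66 → 188
After the tint: rgb(184, 184, 188) = #B8B8BC.
Lerp each channel 66% toward 128:
  R: 184 + 0.66×(128−184) = 184 − 36.96 = 147.04 → 147
  G: 184 − 36.96 = 147.04 → 147
  B: 188 + 0.66×(128−188) = 188 − 39.6 = 148.4 → 148
rgb(147, 147, 148) = #939394.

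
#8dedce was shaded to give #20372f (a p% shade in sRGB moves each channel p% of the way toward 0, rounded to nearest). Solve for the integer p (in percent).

#8dedce is rgb(141, 237, 206); #20372f is rgb(32, 55, 47).
On the G channel (widest range): 55 ≈ 237 + (p/100)(0 − 237), so p ≈ 100×(55 − 237)/(0 − 237) = -18200/-237 = 76.79.
p = 77 reproduces all three channels after rounding.

77%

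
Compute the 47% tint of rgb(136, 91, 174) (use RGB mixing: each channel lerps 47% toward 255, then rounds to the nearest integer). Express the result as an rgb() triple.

A 47% tint moves each channel 47% toward 255:
  R: 136 + 55.93 = 191.93 → 192
  G: 91 + 0.47×(255−91) = 91 + 77.08 = 168.08 → 168
  B: 174 + 38.07 = 212.07 → 212

rgb(192, 168, 212)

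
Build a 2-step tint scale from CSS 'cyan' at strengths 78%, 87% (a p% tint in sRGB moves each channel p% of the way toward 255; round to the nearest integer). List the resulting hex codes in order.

#c7ffff, #deffff

CSS cyan is rgb(0, 255, 255).
78%: (0 + 198.9 = 198.9→199, 255→255, 255→255) → #c7ffff
87%: (0 + 221.85 = 221.85→222, 255→255, 255→255) → #deffff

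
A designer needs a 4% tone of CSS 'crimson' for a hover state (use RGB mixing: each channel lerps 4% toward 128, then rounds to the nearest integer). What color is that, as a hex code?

CSS crimson is rgb(220, 20, 60).
A 4% tone moves each channel 4% toward 128:
  R: 220 + 0.04×(128−220) = 220 − 3.68 = 216.32 → 216
  G: 20 + 0.04×(128−20) = 20 + 4.32 = 24.32 → 24
  B: 60 + 0.04×(128−60) = 60 + 2.72 = 62.72 → 63
rgb(216, 24, 63) = #d8183f.

#d8183f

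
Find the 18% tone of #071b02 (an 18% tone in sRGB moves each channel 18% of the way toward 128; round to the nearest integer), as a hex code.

#071b02 is rgb(7, 27, 2).
Per channel, c → c + 0.18(128 − c):
  R: 7 + 0.18×(128−7) = 7 + 21.78 = 28.78 → 29
  G: 27 + 18.18 = 45.18 → 45
  B: 2 + 0.18×(128−2) = 2 + 22.68 = 24.68 → 25
rgb(29, 45, 25) = #1d2d19.

#1d2d19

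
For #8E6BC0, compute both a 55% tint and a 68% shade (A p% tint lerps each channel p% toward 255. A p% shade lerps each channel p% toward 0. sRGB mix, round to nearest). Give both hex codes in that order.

#CCBCE3, #2D223D

#8E6BC0 is rgb(142, 107, 192).
55% tint:
  R: 142 + 62.15 = 204.15 → 204
  G: 107 + 0.55×(255−107) = 107 + 81.4 = 188.4 → 188
  B: 192 + 0.55×(255−192) = 192 + 34.65 = 226.65 → 227
  → #CCBCE3
68% shade:
  R: 142 + 0.68×(0−142) = 142 − 96.56 = 45.44 → 45
  G: 107 − 72.76 = 34.24 → 34
  B: 192 − 130.56 = 61.44 → 61
  → #2D223D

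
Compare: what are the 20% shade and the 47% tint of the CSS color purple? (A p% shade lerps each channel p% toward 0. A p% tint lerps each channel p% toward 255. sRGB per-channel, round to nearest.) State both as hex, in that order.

#660066, #BC78BC

CSS purple is rgb(128, 0, 128).
20% shade:
  R: 128 + 0.2×(0−128) = 128 − 25.6 = 102.4 → 102
  G: 0 + 0.2×(0−0) = 0 + 0 = 0 → 0
  B: 128 − 25.6 = 102.4 → 102
  → #660066
47% tint:
  R: 128 + 59.69 = 187.69 → 188
  G: 0 + 119.85 = 119.85 → 120
  B: 128 + 0.47×(255−128) = 128 + 59.69 = 187.69 → 188
  → #BC78BC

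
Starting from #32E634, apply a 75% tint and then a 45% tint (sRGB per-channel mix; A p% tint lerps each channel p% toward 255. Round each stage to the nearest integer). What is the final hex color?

#E3FCE3

#32E634 is rgb(50, 230, 52).
A 75% tint moves each channel 75% toward 255:
  R: 50 + 153.75 = 203.75 → 204
  G: 230 + 0.75×(255−230) = 230 + 18.75 = 248.75 → 249
  B: 52 + 0.75×(255−52) = 52 + 152.25 = 204.25 → 204
After the tint: rgb(204, 249, 204) = #CCF9CC.
A 45% tint moves each channel 45% toward 255:
  R: 204 + 22.95 = 226.95 → 227
  G: 249 + 2.7 = 251.7 → 252
  B: 204 + 22.95 = 226.95 → 227
rgb(227, 252, 227) = #E3FCE3.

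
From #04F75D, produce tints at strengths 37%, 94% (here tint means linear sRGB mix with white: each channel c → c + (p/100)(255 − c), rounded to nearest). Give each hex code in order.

#61FA99, #F0FFF5

#04F75D is rgb(4, 247, 93).
37%: (4 + 92.87 = 96.87→97, 247 + 2.96 = 249.96→250, 93 + 59.94 = 152.94→153) → #61FA99
94%: (4 + 235.94 = 239.94→240, 247 + 7.52 = 254.52→255, 93 + 152.28 = 245.28→245) → #F0FFF5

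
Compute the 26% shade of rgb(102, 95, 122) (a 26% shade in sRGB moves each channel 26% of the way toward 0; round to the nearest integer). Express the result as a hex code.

#4B465A

A 26% shade moves each channel 26% toward 0:
  R: 102 + 0.26×(0−102) = 102 − 26.52 = 75.48 → 75
  G: 95 − 24.7 = 70.3 → 70
  B: 122 − 31.72 = 90.28 → 90
rgb(75, 70, 90) = #4B465A.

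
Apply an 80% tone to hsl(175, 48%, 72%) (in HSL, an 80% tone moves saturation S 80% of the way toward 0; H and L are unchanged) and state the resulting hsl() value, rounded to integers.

S moves 80% from 48 toward 0: 48 − 38.4 = 9.6 → 10.
H and L are unchanged.

hsl(175, 10%, 72%)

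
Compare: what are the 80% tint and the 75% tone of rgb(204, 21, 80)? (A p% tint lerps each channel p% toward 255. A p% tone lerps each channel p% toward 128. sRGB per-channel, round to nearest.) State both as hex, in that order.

80% tint:
  R: 204 + 40.8 = 244.8 → 245
  G: 21 + 187.2 = 208.2 → 208
  B: 80 + 140 = 220 → 220
  → #F5D0DC
75% tone:
  R: 204 + 0.75×(128−204) = 204 − 57 = 147 → 147
  G: 21 + 0.75×(128−21) = 21 + 80.25 = 101.25 → 101
  B: 80 + 36 = 116 → 116
  → #936574

#F5D0DC, #936574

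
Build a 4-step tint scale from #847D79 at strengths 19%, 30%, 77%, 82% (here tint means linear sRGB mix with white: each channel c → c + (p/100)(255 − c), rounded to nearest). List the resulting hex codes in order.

#847D79 is rgb(132, 125, 121).
19%: (132 + 23.37 = 155.37→155, 125 + 24.7 = 149.7→150, 121 + 25.46 = 146.46→146) → #9B9692
30%: (132 + 36.9 = 168.9→169, 125 + 39 = 164→164, 121 + 40.2 = 161.2→161) → #A9A4A1
77%: (132 + 94.71 = 226.71→227, 125 + 100.1 = 225.1→225, 121 + 103.18 = 224.18→224) → #E3E1E0
82%: (132 + 100.86 = 232.86→233, 125 + 106.6 = 231.6→232, 121 + 109.88 = 230.88→231) → #E9E8E7

#9B9692, #A9A4A1, #E3E1E0, #E9E8E7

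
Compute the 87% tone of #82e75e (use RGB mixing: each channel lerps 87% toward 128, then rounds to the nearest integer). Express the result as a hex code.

#82e75e is rgb(130, 231, 94).
An 87% tone moves each channel 87% toward 128:
  R: 130 + 0.87×(128−130) = 130 − 1.74 = 128.26 → 128
  G: 231 − 89.61 = 141.39 → 141
  B: 94 + 0.87×(128−94) = 94 + 29.58 = 123.58 → 124
rgb(128, 141, 124) = #808d7c.

#808d7c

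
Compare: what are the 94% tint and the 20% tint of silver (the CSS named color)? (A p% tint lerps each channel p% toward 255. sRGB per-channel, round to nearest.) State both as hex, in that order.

#FBFBFB, #CDCDCD

CSS silver is rgb(192, 192, 192).
94% tint:
  R: 192 + 0.94×(255−192) = 192 + 59.22 = 251.22 → 251
  G: 192 + 0.94×(255−192) = 192 + 59.22 = 251.22 → 251
  B: 192 + 0.94×(255−192) = 192 + 59.22 = 251.22 → 251
  → #FBFBFB
20% tint:
  R: 192 + 0.2×(255−192) = 192 + 12.6 = 204.6 → 205
  G: 192 + 0.2×(255−192) = 192 + 12.6 = 204.6 → 205
  B: 192 + 12.6 = 204.6 → 205
  → #CDCDCD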